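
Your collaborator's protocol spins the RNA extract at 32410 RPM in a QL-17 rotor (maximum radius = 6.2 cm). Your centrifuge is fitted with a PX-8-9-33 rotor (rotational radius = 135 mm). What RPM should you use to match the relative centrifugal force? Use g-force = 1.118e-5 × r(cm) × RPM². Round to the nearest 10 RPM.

21960 RPM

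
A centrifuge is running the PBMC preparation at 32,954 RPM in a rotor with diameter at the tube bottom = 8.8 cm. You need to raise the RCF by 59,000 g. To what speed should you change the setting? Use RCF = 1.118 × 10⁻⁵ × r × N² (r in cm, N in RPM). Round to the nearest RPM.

47805 RPM

r = 8.8 / 2 = 4.4 cm
Current RCF = 1.118 × 10⁻⁵ × 4.4 × (32954)² = 1.118 × 10⁻⁵ × 4.4 × 1,085,966,116 ≈ 53,420.8 × g
Target RCF = 53,420.8 + 59,000 = 112,420.8 × g
N² = 112,420.8 / (4.9192 × 10⁻⁵) = 2,285,347,211
N ≈ √2,285,347,211 ≈ 47,805.3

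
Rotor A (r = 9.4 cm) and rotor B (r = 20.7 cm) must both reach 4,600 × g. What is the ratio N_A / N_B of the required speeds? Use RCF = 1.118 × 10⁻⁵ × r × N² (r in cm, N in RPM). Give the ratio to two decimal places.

At fixed RCF, N ∝ 1/√r, so N_A/N_B = √(r_B/r_A) = √(20.7/9.4) = √2.202128 = 1.4840.

1.48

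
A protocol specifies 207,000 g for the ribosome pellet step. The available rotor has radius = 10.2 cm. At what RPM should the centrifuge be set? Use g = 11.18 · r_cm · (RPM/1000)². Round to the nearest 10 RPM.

≈ 42610 RPM

207,000 = 11.18 × 10.2 × (N/1000)²
(N/1000)² = 207,000 / 114.036 = 1815.216
N = 1000 × √1815.216 ≈ 42,605.4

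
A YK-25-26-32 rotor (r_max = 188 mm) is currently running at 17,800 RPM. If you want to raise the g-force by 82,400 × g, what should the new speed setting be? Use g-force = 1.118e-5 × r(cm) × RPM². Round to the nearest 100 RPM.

≈ 26600 RPM

r = 188 mm = 18.8 cm
Current RCF = 1.118 × 10⁻⁵ × 18.8 × (17800)² = 1.118 × 10⁻⁵ × 18.8 × 316,840,000 ≈ 66,594.7 × g
Target RCF = 66,594.7 + 82,400 = 148,994.7 × g
N² = 148,994.7 / (21.0184 × 10⁻⁵) = 708,877,460
N ≈ √708,877,460 ≈ 26,624.8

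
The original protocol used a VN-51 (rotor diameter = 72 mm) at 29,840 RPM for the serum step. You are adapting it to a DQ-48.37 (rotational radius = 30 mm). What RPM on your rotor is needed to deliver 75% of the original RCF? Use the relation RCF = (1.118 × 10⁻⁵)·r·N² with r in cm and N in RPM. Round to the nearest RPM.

Original rotor: r = 72 mm / 2 = 36 mm = 3.6 cm
RCF_original = 1.118 × 10⁻⁵ × 3.6 × (29840)² = 1.118 × 10⁻⁵ × 3.6 × 890,425,600 ≈ 35,837.8 × g
Target RCF = 0.75 × 35,837.8 ≈ 26,878.4 × g
Your rotor: r = 30 mm = 3.0 cm
26,878.4 = 1.118 × 10⁻⁵ × 3 × N²
N² = 26,878.4 / (3.354 × 10⁻⁵) = 801,383,423
N ≈ √801,383,423 ≈ 28,308.7

28309 RPM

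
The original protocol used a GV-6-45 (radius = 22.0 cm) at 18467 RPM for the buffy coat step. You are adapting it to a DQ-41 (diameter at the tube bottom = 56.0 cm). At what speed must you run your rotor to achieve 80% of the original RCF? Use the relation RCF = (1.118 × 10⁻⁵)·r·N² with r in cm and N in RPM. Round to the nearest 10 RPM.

RCF_original = 1.118 × 10⁻⁵ × 22 × (18467)² = 1.118 × 10⁻⁵ × 22 × 341,030,089 ≈ 83,879.8 × g
Target RCF = 0.8 × 83,879.8 ≈ 67,103.8 × g
Your rotor: r = 56.0 / 2 = 28 cm
67,103.8 = 1.118 × 10⁻⁵ × 28 × N²
N² = 67,103.8 / (31.304 × 10⁻⁵) = 214,361,743
N ≈ √214,361,743 ≈ 14,641.1

14640 RPM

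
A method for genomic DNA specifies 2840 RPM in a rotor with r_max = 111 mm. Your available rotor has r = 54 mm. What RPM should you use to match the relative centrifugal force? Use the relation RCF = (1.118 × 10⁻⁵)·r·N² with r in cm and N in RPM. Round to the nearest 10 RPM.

Original rotor: r = 111 mm = 11.1 cm
RCF = 1.118 × 10⁻⁵ × r × N²
RCF_original = 1.118 × 10⁻⁵ × 11.1 × (2840)² = 1.118 × 10⁻⁵ × 11.1 × 8,065,600 ≈ 1,000.9 × g
Your rotor: r = 54 mm = 5.4 cm
1,000.9 = 1.118 × 10⁻⁵ × 5.4 × N²
N² = 1,000.9 / (6.0372 × 10⁻⁵) = 16,578,878
N ≈ √16,578,878 ≈ 4,071.7

≈ 4070 RPM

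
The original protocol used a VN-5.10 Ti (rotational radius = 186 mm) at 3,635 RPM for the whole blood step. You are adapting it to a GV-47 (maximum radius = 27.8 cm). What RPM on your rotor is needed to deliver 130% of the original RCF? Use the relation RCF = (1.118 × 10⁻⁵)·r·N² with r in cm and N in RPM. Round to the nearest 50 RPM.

≈ 3400 RPM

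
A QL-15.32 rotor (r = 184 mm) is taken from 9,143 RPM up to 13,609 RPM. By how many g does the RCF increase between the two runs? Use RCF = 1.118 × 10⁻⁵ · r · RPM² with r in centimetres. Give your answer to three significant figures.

≈ 20900 g

r = 184 mm = 18.4 cm
RCF₁ = 1.118 × 10⁻⁵ × 18.4 × (9143)² = 1.118 × 10⁻⁵ × 18.4 × 83,594,449 ≈ 17,196.4 × g
RCF₂ = 1.118 × 10⁻⁵ × 18.4 × (13609)² = 1.118 × 10⁻⁵ × 18.4 × 185,204,881 ≈ 38,098.9 × g
Increase = 38,098.9 − 17,196.4 = 20,902.5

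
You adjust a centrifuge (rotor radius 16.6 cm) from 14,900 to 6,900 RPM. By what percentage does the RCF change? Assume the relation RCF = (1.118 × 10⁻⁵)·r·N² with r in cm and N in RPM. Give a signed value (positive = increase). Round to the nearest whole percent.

RCF ∝ N², so the ratio is (6900/14900)² = (0.463087)² = 0.2144.
Change = 0.2144 − 1 = -0.7856 → -78.6%.

-79%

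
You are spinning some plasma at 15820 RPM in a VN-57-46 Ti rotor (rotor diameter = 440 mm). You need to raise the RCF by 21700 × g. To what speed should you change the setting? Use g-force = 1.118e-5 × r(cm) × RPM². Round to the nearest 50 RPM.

r = 440 mm / 2 = 220 mm = 22 cm
Current RCF = 1.118 × 10⁻⁵ × 22 × (15820)² = 1.118 × 10⁻⁵ × 22 × 250,272,400 ≈ 61,557 × g
Target RCF = 61,557 + 21,700 = 83,257 × g
N² = 83,257 / (24.596 × 10⁻⁵) = 338,498,130
N ≈ √338,498,130 ≈ 18,398.3

18400 RPM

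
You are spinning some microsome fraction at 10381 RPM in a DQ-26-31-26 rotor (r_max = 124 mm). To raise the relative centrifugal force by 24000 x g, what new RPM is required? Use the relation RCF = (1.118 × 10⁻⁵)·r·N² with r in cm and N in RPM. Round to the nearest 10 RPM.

N₂ ≈ 16760 RPM

r = 124 mm = 12.4 cm
Current RCF = 1.118 × 10⁻⁵ × 12.4 × (10381)² = 1.118 × 10⁻⁵ × 12.4 × 107,765,161 ≈ 14,939.7 × g
Target RCF = 14,939.7 + 24,000 = 38,939.7 × g
N² = 38,939.7 / (13.8632 × 10⁻⁵) = 280,885,366
N ≈ √280,885,366 ≈ 16,759.6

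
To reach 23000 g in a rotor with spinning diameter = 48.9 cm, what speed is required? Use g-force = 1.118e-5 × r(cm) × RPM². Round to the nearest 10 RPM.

≈ 9170 RPM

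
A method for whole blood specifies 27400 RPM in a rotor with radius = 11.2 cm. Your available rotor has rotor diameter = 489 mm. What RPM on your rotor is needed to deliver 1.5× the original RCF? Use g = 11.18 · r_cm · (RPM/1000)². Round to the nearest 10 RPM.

RCF = 11.18 × r × (N/1000)²
RCF_original = 11.18 × 11.2 × (27.4)² = 11.18 × 11.2 × 750.76 ≈ 94,007.2 × g
Target RCF = 1.5 × 94,007.2 ≈ 141,010.8 × g
Your rotor: r = 489 mm / 2 = 244.5 mm = 24.45 cm
141,010.8 = 11.18 × 24.45 × (N/1000)²
(N/1000)² = 141,010.8 / 273.351 = 515.8598
N = 1000 × √515.8598 ≈ 22,712.5

≈ 22710 RPM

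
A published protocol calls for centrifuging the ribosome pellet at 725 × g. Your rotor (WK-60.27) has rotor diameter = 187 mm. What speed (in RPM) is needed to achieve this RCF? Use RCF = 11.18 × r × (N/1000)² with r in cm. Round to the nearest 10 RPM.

2630 RPM

r = 187 mm / 2 = 93.5 mm = 9.35 cm
RCF = 11.18 × r × (N/1000)²
725 = 11.18 × 9.35 × (N/1000)²
(N/1000)² = 725 / 104.533 = 6.935609
N = 1000 × √6.935609 ≈ 2,633.6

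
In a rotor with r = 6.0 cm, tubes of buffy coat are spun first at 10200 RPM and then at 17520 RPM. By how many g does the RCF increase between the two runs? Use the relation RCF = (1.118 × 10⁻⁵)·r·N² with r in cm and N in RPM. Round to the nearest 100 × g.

13600 g

RCF₁ = 1.118 × 10⁻⁵ × 6 × (10200)² = 1.118 × 10⁻⁵ × 6 × 104,040,000 ≈ 6,979 × g
RCF₂ = 1.118 × 10⁻⁵ × 6 × (17520)² = 1.118 × 10⁻⁵ × 6 × 306,950,400 ≈ 20,590.2 × g
Increase = 20,590.2 − 6,979 = 13,611.2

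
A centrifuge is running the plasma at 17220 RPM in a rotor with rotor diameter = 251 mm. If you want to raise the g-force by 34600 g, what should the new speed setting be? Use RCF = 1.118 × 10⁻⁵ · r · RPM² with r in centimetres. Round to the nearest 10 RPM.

23310 RPM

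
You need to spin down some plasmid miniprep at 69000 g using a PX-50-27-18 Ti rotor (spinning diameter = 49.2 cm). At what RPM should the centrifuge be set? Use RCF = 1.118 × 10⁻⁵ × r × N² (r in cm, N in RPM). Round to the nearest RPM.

15839 RPM

r = 49.2 / 2 = 24.6 cm
RCF = 1.118 × 10⁻⁵ × r × N²
69,000 = 1.118 × 10⁻⁵ × 24.6 × N²
N² = 69,000 / (27.5028 × 10⁻⁵) = 250,883,546
N ≈ √250,883,546 ≈ 15,839.3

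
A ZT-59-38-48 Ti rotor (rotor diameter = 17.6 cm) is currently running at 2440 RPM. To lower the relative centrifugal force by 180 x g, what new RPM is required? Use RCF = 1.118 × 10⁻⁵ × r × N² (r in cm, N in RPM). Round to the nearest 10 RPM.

r = 17.6 / 2 = 8.8 cm
Current RCF = 1.118 × 10⁻⁵ × 8.8 × (2440)² = 1.118 × 10⁻⁵ × 8.8 × 5,953,600 ≈ 585.7 × g
Target RCF = 585.7 − 180 = 405.7 × g
N² = 405.7 / (9.8384 × 10⁻⁵) = 4,123,638
N ≈ √4,123,638 ≈ 2,030.7

2030 RPM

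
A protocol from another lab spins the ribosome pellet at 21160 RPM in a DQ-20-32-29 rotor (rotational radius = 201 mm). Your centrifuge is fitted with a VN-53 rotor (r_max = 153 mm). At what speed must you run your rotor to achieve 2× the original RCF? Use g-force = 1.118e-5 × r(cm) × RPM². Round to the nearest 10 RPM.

34300 RPM

Original rotor: r = 201 mm = 20.1 cm
RCF_original = 1.118 × 10⁻⁵ × 20.1 × (21160)² = 1.118 × 10⁻⁵ × 20.1 × 447,745,600 ≈ 100,616.5 × g
Target RCF = 2 × 100,616.5 ≈ 201,233 × g
Your rotor: r = 153 mm = 15.3 cm
201,233 = 1.118 × 10⁻⁵ × 15.3 × N²
N² = 201,233 / (17.1054 × 10⁻⁵) = 1,176,429,665
N ≈ √1,176,429,665 ≈ 34,299.1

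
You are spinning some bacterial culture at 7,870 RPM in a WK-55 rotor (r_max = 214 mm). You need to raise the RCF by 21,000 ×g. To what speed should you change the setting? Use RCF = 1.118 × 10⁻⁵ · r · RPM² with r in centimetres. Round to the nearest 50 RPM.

r = 214 mm = 21.4 cm
Current RCF = 1.118 × 10⁻⁵ × 21.4 × (7870)² = 1.118 × 10⁻⁵ × 21.4 × 61,936,900 ≈ 14,818.5 × g
Target RCF = 14,818.5 + 21,000 = 35,818.5 × g
N² = 35,818.5 / (23.9252 × 10⁻⁵) = 149,710,347
N ≈ √149,710,347 ≈ 12,235.6

≈ 12250 RPM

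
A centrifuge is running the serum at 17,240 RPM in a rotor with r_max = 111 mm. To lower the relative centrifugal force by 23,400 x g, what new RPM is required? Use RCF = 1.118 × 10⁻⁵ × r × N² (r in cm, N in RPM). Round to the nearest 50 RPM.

r = 111 mm = 11.1 cm
Current RCF = 1.118 × 10⁻⁵ × 11.1 × (17240)² = 1.118 × 10⁻⁵ × 11.1 × 297,217,600 ≈ 36,884.1 × g
Target RCF = 36,884.1 − 23,400 = 13,484.1 × g
N² = 13,484.1 / (12.4098 × 10⁻⁵) = 108,656,868
N ≈ √108,656,868 ≈ 10,423.9

N₂ ≈ 10400 RPM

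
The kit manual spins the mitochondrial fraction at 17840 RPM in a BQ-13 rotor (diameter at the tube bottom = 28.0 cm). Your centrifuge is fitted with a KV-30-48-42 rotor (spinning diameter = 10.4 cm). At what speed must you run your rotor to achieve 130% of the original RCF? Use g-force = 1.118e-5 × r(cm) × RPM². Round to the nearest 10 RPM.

Original rotor: r = 28.0 / 2 = 14 cm
RCF_original = 1.118 × 10⁻⁵ × 14 × (17840)² = 1.118 × 10⁻⁵ × 14 × 318,265,600 ≈ 49,814.9 × g
Target RCF = 1.3 × 49,814.9 ≈ 64,759.4 × g
Your rotor: r = 10.4 / 2 = 5.2 cm
64,759.4 = 1.118 × 10⁻⁵ × 5.2 × N²
N² = 64,759.4 / (5.8136 × 10⁻⁵) = 1,113,929,407
N ≈ √1,113,929,407 ≈ 33,375.6

≈ 33380 RPM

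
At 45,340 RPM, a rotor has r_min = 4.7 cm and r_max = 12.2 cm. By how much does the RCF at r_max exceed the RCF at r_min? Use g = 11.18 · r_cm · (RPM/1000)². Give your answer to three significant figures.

≈ 172000 g

RCF_max = 11.18 × 12.2 × (45.34)² = 11.18 × 12.2 × 2,055.7156 ≈ 280,391.4 × g
RCF_min = 11.18 × 4.7 × (45.34)² = 11.18 × 4.7 × 2,055.7156 ≈ 108,019.6 × g
ΔRCF = 280,391.4 − 108,019.6 = 172,371.8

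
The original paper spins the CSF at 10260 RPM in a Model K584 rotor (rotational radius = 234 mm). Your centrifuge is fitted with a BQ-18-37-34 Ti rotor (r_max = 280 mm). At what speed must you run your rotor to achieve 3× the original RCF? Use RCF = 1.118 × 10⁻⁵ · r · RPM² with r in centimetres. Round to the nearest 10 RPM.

Original rotor: r = 234 mm = 23.4 cm
RCF_original = 1.118 × 10⁻⁵ × 23.4 × (10260)² = 1.118 × 10⁻⁵ × 23.4 × 105,267,600 ≈ 27,539.3 × g
Target RCF = 3 × 27,539.3 ≈ 82,617.9 × g
Your rotor: r = 280 mm = 28.0 cm
82,617.9 = 1.118 × 10⁻⁵ × 28 × N²
N² = 82,617.9 / (31.304 × 10⁻⁵) = 263,921,224
N ≈ √263,921,224 ≈ 16,245.7

≈ 16250 RPM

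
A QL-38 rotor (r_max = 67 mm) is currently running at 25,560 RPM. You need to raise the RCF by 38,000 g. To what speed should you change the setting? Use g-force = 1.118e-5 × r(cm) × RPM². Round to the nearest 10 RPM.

r = 67 mm = 6.7 cm
Current RCF = 1.118 × 10⁻⁵ × 6.7 × (25560)² = 1.118 × 10⁻⁵ × 6.7 × 653,313,600 ≈ 48,937.1 × g
Target RCF = 48,937.1 + 38,000 = 86,937.1 × g
N² = 86,937.1 / (7.4906 × 10⁻⁵) = 1,160,615,972
N ≈ √1,160,615,972 ≈ 34,067.8

N₂ ≈ 34070 RPM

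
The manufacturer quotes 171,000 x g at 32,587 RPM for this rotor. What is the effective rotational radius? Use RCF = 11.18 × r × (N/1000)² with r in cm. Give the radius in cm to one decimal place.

≈ 14.4 cm

171000 = 11.18 × r × (32.587)²
r = 171000 / (11.18 × 1061.912569) = 171000 / 11872.18 ≈ 14.403 cm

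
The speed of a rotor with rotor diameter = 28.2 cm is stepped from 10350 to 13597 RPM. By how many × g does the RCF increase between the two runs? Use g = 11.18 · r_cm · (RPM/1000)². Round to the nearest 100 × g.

r = 28.2 / 2 = 14.1 cm
RCF₁ = 11.18 × 14.1 × (10.35)² = 11.18 × 14.1 × 107.1225 ≈ 16,886.6 × g
RCF₂ = 11.18 × 14.1 × (13.597)² = 11.18 × 14.1 × 184.878409 ≈ 29,143.9 × g
Increase = 29,143.9 − 16,886.6 = 12,257.3

≈ 12300 × g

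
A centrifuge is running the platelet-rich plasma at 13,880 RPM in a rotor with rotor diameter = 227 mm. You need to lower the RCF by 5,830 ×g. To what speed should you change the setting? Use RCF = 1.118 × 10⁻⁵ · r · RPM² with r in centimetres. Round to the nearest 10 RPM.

≈ 12110 RPM

r = 227 mm / 2 = 113.5 mm = 11.35 cm
Current RCF = 1.118 × 10⁻⁵ × 11.35 × (13880)² = 1.118 × 10⁻⁵ × 11.35 × 192,654,400 ≈ 24,446.5 × g
Target RCF = 24,446.5 − 5,830 = 18,616.5 × g
N² = 18,616.5 / (12.6893 × 10⁻⁵) = 146,710,220
N ≈ √146,710,220 ≈ 12,112.4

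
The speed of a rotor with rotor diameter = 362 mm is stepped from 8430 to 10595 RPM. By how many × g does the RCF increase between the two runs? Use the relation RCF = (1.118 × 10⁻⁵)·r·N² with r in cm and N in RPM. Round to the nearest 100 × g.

8300 × g

r = 362 mm / 2 = 181 mm = 18.1 cm
RCF₁ = 1.118 × 10⁻⁵ × 18.1 × (8430)² = 1.118 × 10⁻⁵ × 18.1 × 71,064,900 ≈ 14,380.6 × g
RCF₂ = 1.118 × 10⁻⁵ × 18.1 × (10595)² = 1.118 × 10⁻⁵ × 18.1 × 112,254,025 ≈ 22,715.5 × g
Increase = 22,715.5 − 14,380.6 = 8,334.9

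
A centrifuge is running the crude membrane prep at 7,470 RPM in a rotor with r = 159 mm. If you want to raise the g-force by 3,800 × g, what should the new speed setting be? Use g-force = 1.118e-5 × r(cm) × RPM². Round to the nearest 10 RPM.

8790 RPM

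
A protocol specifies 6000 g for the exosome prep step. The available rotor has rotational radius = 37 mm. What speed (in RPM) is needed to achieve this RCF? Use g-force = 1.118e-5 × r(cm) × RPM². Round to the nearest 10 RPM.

N ≈ 12040 RPM

r = 37 mm = 3.7 cm
RCF = 1.118 × 10⁻⁵ × r × N²
6,000 = 1.118 × 10⁻⁵ × 3.7 × N²
N² = 6,000 / (4.1366 × 10⁻⁵) = 145,046,657
N ≈ √145,046,657 ≈ 12,043.5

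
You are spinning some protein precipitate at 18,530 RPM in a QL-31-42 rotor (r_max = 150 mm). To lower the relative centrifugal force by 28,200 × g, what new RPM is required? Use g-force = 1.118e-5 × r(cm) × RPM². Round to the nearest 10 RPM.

r = 150 mm = 15.0 cm
Current RCF = 1.118 × 10⁻⁵ × 15 × (18530)² = 1.118 × 10⁻⁵ × 15 × 343,360,900 ≈ 57,581.6 × g
Target RCF = 57,581.6 − 28,200 = 29,381.6 × g
N² = 29,381.6 / (16.77 × 10⁻⁵) = 175,203,339
N ≈ √175,203,339 ≈ 13,236.4

N₂ ≈ 13240 RPM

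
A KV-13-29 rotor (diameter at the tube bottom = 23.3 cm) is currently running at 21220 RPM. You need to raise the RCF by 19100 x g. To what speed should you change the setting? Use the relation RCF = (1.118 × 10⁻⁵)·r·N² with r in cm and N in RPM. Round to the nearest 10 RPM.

24430 RPM

r = 23.3 / 2 = 11.65 cm
Current RCF = 1.118 × 10⁻⁵ × 11.65 × (21220)² = 1.118 × 10⁻⁵ × 11.65 × 450,288,400 ≈ 58,648.7 × g
Target RCF = 58,648.7 + 19,100 = 77,748.7 × g
N² = 77,748.7 / (13.0247 × 10⁻⁵) = 596,932,751
N ≈ √596,932,751 ≈ 24,432.2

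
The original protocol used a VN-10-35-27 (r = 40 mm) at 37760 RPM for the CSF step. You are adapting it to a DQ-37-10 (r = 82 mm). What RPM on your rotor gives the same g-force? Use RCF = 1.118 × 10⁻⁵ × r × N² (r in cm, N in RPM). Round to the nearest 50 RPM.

Original rotor: r = 40 mm = 4.0 cm
RCF = 1.118 × 10⁻⁵ × r × N²
RCF_original = 1.118 × 10⁻⁵ × 4 × (37760)² = 1.118 × 10⁻⁵ × 4 × 1,425,817,600 ≈ 63,762.6 × g
Your rotor: r = 82 mm = 8.2 cm
63,762.6 = 1.118 × 10⁻⁵ × 8.2 × N²
N² = 63,762.6 / (9.1676 × 10⁻⁵) = 695,521,183
N ≈ √695,521,183 ≈ 26,372.7

26350 RPM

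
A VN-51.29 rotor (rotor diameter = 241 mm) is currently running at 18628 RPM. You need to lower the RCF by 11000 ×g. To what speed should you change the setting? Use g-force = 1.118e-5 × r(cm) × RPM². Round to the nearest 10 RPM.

r = 241 mm / 2 = 120.5 mm = 12.05 cm
Current RCF = 1.118 × 10⁻⁵ × 12.05 × (18628)² = 1.118 × 10⁻⁵ × 12.05 × 347,002,384 ≈ 46,747.8 × g
Target RCF = 46,747.8 − 11,000 = 35,747.8 × g
N² = 35,747.8 / (13.4719 × 10⁻⁵) = 265,350,841
N ≈ √265,350,841 ≈ 16,289.6

16290 RPM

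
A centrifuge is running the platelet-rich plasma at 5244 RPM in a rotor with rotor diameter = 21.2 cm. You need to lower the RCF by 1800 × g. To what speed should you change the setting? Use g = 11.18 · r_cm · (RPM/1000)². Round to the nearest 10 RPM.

N₂ ≈ 3510 RPM

r = 21.2 / 2 = 10.6 cm
Current RCF = 11.18 × 10.6 × (5.244)² = 11.18 × 10.6 × 27.499536 ≈ 3,258.9 × g
Target RCF = 3,258.9 − 1,800 = 1,458.9 × g
(N/1000)² = 1,458.9 / 118.508 = 12.31056
N = 1000 × √12.31056 ≈ 3,508.6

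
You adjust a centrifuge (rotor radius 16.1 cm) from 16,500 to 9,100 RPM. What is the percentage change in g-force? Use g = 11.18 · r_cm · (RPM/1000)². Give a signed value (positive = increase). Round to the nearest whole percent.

RCF ∝ N², so the ratio is (9100/16500)² = (0.551515)² = 0.3042.
Change = 0.3042 − 1 = -0.6958 → -69.6%.

-70%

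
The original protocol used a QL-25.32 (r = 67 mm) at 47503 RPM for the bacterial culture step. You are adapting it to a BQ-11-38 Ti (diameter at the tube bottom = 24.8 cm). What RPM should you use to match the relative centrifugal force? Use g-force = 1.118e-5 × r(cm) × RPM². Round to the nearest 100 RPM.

Original rotor: r = 67 mm = 6.7 cm
RCF = 1.118 × 10⁻⁵ × r × N²
RCF_original = 1.118 × 10⁻⁵ × 6.7 × (47503)² = 1.118 × 10⁻⁵ × 6.7 × 2,256,535,009 ≈ 169,028 × g
Your rotor: r = 24.8 / 2 = 12.4 cm
169,028 = 1.118 × 10⁻⁵ × 12.4 × N²
N² = 169,028 / (13.8632 × 10⁻⁵) = 1,219,256,737
N ≈ √1,219,256,737 ≈ 34,917.9

34900 RPM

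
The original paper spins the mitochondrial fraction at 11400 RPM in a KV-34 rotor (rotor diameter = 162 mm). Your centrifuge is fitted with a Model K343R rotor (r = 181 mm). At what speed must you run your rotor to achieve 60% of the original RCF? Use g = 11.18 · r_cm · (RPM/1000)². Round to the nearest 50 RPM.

≈ 5900 RPM

Original rotor: r = 162 mm / 2 = 81 mm = 8.1 cm
RCF_original = 11.18 × 8.1 × (11.4)² = 11.18 × 8.1 × 129.96 ≈ 11,768.9 × g
Target RCF = 0.6 × 11,768.9 ≈ 7,061.3 × g
Your rotor: r = 181 mm = 18.1 cm
7,061.3 = 11.18 × 18.1 × (N/1000)²
(N/1000)² = 7,061.3 / 202.358 = 34.89509
N = 1000 × √34.89509 ≈ 5,907.2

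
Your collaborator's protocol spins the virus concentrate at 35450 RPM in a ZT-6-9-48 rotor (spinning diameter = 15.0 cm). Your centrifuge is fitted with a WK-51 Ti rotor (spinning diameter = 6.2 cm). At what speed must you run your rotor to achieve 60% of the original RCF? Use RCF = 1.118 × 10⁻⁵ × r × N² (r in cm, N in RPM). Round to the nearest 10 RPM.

42710 RPM

Original rotor: r = 15.0 / 2 = 7.5 cm
RCF_original = 1.118 × 10⁻⁵ × 7.5 × (35450)² = 1.118 × 10⁻⁵ × 7.5 × 1,256,702,500 ≈ 105,374.5 × g
Target RCF = 0.6 × 105,374.5 ≈ 63,224.7 × g
Your rotor: r = 6.2 / 2 = 3.1 cm
63,224.7 = 1.118 × 10⁻⁵ × 3.1 × N²
N² = 63,224.7 / (3.4658 × 10⁻⁵) = 1,824,245,484
N ≈ √1,824,245,484 ≈ 42,711.2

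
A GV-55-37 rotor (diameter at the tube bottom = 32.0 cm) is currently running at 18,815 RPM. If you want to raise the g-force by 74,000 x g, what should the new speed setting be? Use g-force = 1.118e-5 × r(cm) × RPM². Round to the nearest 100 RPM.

27700 RPM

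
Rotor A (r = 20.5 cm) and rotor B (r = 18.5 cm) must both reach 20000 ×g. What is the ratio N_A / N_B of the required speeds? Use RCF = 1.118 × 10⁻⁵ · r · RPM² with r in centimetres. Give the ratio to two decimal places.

0.95

At fixed RCF, N ∝ 1/√r, so N_A/N_B = √(r_B/r_A) = √(18.5/20.5) = √0.902439 = 0.9500.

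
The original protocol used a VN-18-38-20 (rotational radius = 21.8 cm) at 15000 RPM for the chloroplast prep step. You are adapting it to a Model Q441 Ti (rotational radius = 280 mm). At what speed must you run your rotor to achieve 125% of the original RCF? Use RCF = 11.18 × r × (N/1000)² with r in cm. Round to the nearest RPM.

RCF = 11.18 × r × (N/1000)²
RCF_original = 11.18 × 21.8 × (15)² = 11.18 × 21.8 × 225 ≈ 54,837.9 × g
Target RCF = 1.25 × 54,837.9 ≈ 68,547.4 × g
Your rotor: r = 280 mm = 28.0 cm
68,547.4 = 11.18 × 28 × (N/1000)²
(N/1000)² = 68,547.4 / 313.04 = 218.9733
N = 1000 × √218.9733 ≈ 14,797.7

≈ 14798 RPM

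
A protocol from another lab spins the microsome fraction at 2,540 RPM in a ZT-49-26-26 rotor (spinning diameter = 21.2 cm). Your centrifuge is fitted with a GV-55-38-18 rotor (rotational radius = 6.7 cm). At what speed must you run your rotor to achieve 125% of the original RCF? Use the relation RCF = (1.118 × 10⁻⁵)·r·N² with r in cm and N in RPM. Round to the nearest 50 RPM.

3550 RPM

Original rotor: r = 21.2 / 2 = 10.6 cm
RCF_original = 1.118 × 10⁻⁵ × 10.6 × (2540)² = 1.118 × 10⁻⁵ × 10.6 × 6,451,600 ≈ 764.6 × g
Target RCF = 1.25 × 764.6 ≈ 955.8 × g
955.8 = 1.118 × 10⁻⁵ × 6.7 × N²
N² = 955.8 / (7.4906 × 10⁻⁵) = 12,759,993
N ≈ √12,759,993 ≈ 3,572.1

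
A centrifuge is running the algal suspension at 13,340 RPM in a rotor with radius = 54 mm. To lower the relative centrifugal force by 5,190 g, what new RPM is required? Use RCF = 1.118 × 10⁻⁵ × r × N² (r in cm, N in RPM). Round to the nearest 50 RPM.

r = 54 mm = 5.4 cm
Current RCF = 1.118 × 10⁻⁵ × 5.4 × (13340)² = 1.118 × 10⁻⁵ × 5.4 × 177,955,600 ≈ 10,743.5 × g
Target RCF = 10,743.5 − 5,190 = 5,553.5 × g
N² = 5,553.5 / (6.0372 × 10⁻⁵) = 91,988,008
N ≈ √91,988,008 ≈ 9,591.0

9600 RPM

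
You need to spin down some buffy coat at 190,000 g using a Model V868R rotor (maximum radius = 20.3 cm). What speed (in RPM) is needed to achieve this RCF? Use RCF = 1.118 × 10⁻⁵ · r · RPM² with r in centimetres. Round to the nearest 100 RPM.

≈ 28900 RPM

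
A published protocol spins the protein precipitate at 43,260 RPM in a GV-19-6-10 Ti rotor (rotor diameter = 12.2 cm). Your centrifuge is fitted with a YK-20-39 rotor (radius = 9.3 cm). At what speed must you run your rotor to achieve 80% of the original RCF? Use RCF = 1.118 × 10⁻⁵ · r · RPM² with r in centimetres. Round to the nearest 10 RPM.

Original rotor: r = 12.2 / 2 = 6.1 cm
RCF_original = 1.118 × 10⁻⁵ × 6.1 × (43260)² = 1.118 × 10⁻⁵ × 6.1 × 1,871,427,600 ≈ 127,627.6 × g
Target RCF = 0.8 × 127,627.6 ≈ 102,102.1 × g
102,102.1 = 1.118 × 10⁻⁵ × 9.3 × N²
N² = 102,102.1 / (10.3974 × 10⁻⁵) = 981,996,461
N ≈ √981,996,461 ≈ 31,336.8

≈ 31340 RPM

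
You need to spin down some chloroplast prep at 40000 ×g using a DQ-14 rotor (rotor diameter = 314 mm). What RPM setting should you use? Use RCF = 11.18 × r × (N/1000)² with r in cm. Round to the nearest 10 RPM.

N ≈ 15100 RPM

r = 314 mm / 2 = 157 mm = 15.7 cm
40,000 = 11.18 × 15.7 × (N/1000)²
(N/1000)² = 40,000 / 175.526 = 227.8865
N = 1000 × √227.8865 ≈ 15,095.9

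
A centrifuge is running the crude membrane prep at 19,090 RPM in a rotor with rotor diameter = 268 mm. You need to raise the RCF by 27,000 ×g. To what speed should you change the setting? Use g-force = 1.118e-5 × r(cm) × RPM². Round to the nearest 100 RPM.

r = 268 mm / 2 = 134 mm = 13.4 cm
Current RCF = 1.118 × 10⁻⁵ × 13.4 × (19090)² = 1.118 × 10⁻⁵ × 13.4 × 364,428,100 ≈ 54,595.7 × g
Target RCF = 54,595.7 + 27,000 = 81,595.7 × g
N² = 81,595.7 / (14.9812 × 10⁻⁵) = 544,653,966
N ≈ √544,653,966 ≈ 23,337.8

≈ 23300 RPM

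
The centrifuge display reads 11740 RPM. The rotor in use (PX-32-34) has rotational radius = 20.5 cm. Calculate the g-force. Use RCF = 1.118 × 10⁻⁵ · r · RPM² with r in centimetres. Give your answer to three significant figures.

RCF ≈ 31600 × g

RCF = 1.118 × 10⁻⁵ × r × N²
RCF = 1.118 × 10⁻⁵ × 20.5 × (11740)² = 1.118 × 10⁻⁵ × 20.5 × 137,827,600 ≈ 31,588.7 × g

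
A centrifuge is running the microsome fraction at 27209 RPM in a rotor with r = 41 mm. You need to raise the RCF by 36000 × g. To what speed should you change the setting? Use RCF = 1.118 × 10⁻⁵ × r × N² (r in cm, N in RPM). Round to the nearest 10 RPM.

r = 41 mm = 4.1 cm
Current RCF = 1.118 × 10⁻⁵ × 4.1 × (27209)² = 1.118 × 10⁻⁵ × 4.1 × 740,329,681 ≈ 33,935.2 × g
Target RCF = 33,935.2 + 36,000 = 69,935.2 × g
N² = 69,935.2 / (4.5838 × 10⁻⁵) = 1,525,703,565
N ≈ √1,525,703,565 ≈ 39,060.3

≈ 39060 RPM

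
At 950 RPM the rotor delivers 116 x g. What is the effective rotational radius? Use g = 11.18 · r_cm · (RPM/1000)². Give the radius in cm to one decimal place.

11.5 cm

116 = 11.18 × r × (0.95)²
r = 116 / (11.18 × 0.9025) = 116 / 10.08995 ≈ 11.497 cm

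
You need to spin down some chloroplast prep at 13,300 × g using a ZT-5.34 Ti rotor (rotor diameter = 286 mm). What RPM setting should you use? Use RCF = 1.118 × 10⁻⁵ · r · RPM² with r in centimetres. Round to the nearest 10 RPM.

r = 286 mm / 2 = 143 mm = 14.3 cm
13,300 = 1.118 × 10⁻⁵ × 14.3 × N²
N² = 13,300 / (15.9874 × 10⁻⁵) = 83,190,513
N ≈ √83,190,513 ≈ 9,120.9

≈ 9120 RPM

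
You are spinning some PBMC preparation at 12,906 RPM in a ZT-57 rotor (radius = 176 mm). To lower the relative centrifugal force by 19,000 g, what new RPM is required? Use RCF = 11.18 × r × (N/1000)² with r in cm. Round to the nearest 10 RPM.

8370 RPM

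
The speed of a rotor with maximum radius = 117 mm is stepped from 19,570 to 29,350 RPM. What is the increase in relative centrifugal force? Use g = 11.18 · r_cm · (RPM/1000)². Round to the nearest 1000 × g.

63000 g

r = 117 mm = 11.7 cm
RCF₁ = 11.18 × 11.7 × (19.57)² = 11.18 × 11.7 × 382.9849 ≈ 50,096.7 × g
RCF₂ = 11.18 × 11.7 × (29.35)² = 11.18 × 11.7 × 861.4225 ≈ 112,679.2 × g
Increase = 112,679.2 − 50,096.7 = 62,582.5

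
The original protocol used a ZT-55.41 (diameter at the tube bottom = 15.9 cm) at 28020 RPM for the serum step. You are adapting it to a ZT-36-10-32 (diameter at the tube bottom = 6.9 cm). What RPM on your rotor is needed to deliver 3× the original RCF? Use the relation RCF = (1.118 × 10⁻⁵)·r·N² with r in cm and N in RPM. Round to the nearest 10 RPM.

≈ 73670 RPM

Original rotor: r = 15.9 / 2 = 7.95 cm
RCF = 1.118 × 10⁻⁵ × r × N²
RCF_original = 1.118 × 10⁻⁵ × 7.95 × (28020)² = 1.118 × 10⁻⁵ × 7.95 × 785,120,400 ≈ 69,782.3 × g
Target RCF = 3 × 69,782.3 ≈ 209,346.9 × g
Your rotor: r = 6.9 / 2 = 3.45 cm
209,346.9 = 1.118 × 10⁻⁵ × 3.45 × N²
N² = 209,346.9 / (3.8571 × 10⁻⁵) = 5,427,572,529
N ≈ √5,427,572,529 ≈ 73,672.1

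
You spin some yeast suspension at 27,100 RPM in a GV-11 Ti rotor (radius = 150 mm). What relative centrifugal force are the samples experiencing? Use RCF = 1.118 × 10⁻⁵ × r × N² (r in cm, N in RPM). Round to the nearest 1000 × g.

RCF ≈ 123000 x g

r = 150 mm = 15.0 cm
RCF = 1.118 × 10⁻⁵ × 15 × (27100)² = 1.118 × 10⁻⁵ × 15 × 734,410,000 ≈ 123,160.6 × g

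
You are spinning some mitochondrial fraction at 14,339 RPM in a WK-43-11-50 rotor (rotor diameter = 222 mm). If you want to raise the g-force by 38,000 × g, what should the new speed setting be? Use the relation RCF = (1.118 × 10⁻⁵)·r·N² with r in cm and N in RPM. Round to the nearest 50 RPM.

22600 RPM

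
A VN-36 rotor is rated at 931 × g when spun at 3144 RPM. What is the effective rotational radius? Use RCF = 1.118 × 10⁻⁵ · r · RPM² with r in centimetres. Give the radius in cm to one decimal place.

≈ 8.4 cm

RCF = 1.118 × 10⁻⁵ × r × N²
931 = 1.118 × 10⁻⁵ × r × (3144)²
r = 931 / (1.118 × 10⁻⁵ × 9,884,736) = 931 / 110.5113 ≈ 8.424 cm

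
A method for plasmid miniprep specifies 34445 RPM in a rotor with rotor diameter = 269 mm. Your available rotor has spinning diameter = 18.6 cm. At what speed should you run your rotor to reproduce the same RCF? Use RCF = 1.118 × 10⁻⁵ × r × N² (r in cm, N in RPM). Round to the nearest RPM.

41423 RPM

Original rotor: r = 269 mm / 2 = 134.5 mm = 13.45 cm
RCF_original = 1.118 × 10⁻⁵ × 13.45 × (34445)² = 1.118 × 10⁻⁵ × 13.45 × 1,186,458,025 ≈ 178,408.9 × g
Your rotor: r = 18.6 / 2 = 9.3 cm
178,408.9 = 1.118 × 10⁻⁵ × 9.3 × N²
N² = 178,408.9 / (10.3974 × 10⁻⁵) = 1,715,899,167
N ≈ √1,715,899,167 ≈ 41,423.4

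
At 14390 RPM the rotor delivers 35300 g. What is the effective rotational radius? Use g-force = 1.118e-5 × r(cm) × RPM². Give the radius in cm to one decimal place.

35300 = 1.118 × 10⁻⁵ × r × (14390)²
r = 35300 / (1.118 × 10⁻⁵ × 207,072,100) = 35300 / 2315.066 ≈ 15.248 cm

15.2 cm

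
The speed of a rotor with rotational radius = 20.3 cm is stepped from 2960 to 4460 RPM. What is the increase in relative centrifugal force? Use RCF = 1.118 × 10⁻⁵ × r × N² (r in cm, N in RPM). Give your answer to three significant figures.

2530 × g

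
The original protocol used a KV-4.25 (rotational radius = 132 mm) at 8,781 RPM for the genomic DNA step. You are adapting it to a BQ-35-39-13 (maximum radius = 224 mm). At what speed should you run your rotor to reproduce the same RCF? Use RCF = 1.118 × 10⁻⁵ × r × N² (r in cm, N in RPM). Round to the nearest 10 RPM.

6740 RPM

Original rotor: r = 132 mm = 13.2 cm
RCF_original = 1.118 × 10⁻⁵ × 13.2 × (8781)² = 1.118 × 10⁻⁵ × 13.2 × 77,105,961 ≈ 11,379 × g
Your rotor: r = 224 mm = 22.4 cm
11,379 = 1.118 × 10⁻⁵ × 22.4 × N²
N² = 11,379 / (25.0432 × 10⁻⁵) = 45,437,484
N ≈ √45,437,484 ≈ 6,740.7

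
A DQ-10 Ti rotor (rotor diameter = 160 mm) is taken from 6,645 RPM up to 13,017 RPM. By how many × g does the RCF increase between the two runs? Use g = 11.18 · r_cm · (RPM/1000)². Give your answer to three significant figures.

11200 × g

r = 160 mm / 2 = 80 mm = 8 cm
RCF₁ = 11.18 × 8 × (6.645)² = 11.18 × 8 × 44.156025 ≈ 3,949.3 × g
RCF₂ = 11.18 × 8 × (13.017)² = 11.18 × 8 × 169.442289 ≈ 15,154.9 × g
Increase = 15,154.9 − 3,949.3 = 11,205.6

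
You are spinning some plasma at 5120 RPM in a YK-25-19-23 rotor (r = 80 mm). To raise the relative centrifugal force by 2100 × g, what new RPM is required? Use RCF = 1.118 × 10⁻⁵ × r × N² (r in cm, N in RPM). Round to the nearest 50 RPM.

≈ 7050 RPM

r = 80 mm = 8.0 cm
Current RCF = 1.118 × 10⁻⁵ × 8 × (5120)² = 1.118 × 10⁻⁵ × 8 × 26,214,400 ≈ 2,344.6 × g
Target RCF = 2,344.6 + 2,100 = 4,444.6 × g
N² = 4,444.6 / (8.944 × 10⁻⁵) = 49,693,649
N ≈ √49,693,649 ≈ 7,049.4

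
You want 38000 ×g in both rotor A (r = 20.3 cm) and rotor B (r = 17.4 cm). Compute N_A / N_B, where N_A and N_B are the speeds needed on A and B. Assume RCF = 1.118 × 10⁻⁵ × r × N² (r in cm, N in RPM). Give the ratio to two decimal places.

0.93

At fixed RCF, N ∝ 1/√r, so N_A/N_B = √(r_B/r_A) = √(17.4/20.3) = √0.857143 = 0.9258.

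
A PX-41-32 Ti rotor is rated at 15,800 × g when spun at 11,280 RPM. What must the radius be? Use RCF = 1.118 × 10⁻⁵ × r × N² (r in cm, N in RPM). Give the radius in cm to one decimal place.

RCF = 1.118 × 10⁻⁵ × r × N²
15800 = 1.118 × 10⁻⁵ × r × (11280)²
r = 15800 / (1.118 × 10⁻⁵ × 127,238,400) = 15800 / 1422.525 ≈ 11.107 cm

≈ 11.1 cm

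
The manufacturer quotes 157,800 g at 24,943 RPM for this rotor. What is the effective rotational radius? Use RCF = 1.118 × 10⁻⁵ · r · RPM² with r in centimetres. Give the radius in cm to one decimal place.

157800 = 1.118 × 10⁻⁵ × r × (24943)²
r = 157800 / (1.118 × 10⁻⁵ × 622,153,249) = 157800 / 6955.673 ≈ 22.687 cm

≈ 22.7 cm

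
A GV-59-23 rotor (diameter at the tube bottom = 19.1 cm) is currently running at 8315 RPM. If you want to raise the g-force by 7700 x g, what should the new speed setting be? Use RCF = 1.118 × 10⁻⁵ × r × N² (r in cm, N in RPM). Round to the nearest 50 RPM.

≈ 11900 RPM

r = 19.1 / 2 = 9.55 cm
Current RCF = 1.118 × 10⁻⁵ × 9.55 × (8315)² = 1.118 × 10⁻⁵ × 9.55 × 69,139,225 ≈ 7,381.9 × g
Target RCF = 7,381.9 + 7,700 = 15,081.9 × g
N² = 15,081.9 / (10.6769 × 10⁻⁵) = 141,257,294
N ≈ √141,257,294 ≈ 11,885.2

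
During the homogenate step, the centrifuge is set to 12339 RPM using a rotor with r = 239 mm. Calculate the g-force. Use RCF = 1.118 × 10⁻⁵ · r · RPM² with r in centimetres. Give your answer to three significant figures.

RCF ≈ 40700 ×g

r = 239 mm = 23.9 cm
RCF = 1.118 × 10⁻⁵ × 23.9 × (12339)² = 1.118 × 10⁻⁵ × 23.9 × 152,250,921 ≈ 40,681.8 × g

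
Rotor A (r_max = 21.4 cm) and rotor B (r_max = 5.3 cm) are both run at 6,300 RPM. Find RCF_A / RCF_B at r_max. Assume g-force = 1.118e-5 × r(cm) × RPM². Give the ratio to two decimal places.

4.04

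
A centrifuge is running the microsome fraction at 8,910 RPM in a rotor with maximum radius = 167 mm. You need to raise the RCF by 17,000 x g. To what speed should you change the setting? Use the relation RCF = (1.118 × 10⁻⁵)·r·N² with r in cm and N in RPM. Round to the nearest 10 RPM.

≈ 13060 RPM

r = 167 mm = 16.7 cm
Current RCF = 1.118 × 10⁻⁵ × 16.7 × (8910)² = 1.118 × 10⁻⁵ × 16.7 × 79,388,100 ≈ 14,822.2 × g
Target RCF = 14,822.2 + 17,000 = 31,822.2 × g
N² = 31,822.2 / (18.6706 × 10⁻⁵) = 170,440,157
N ≈ √170,440,157 ≈ 13,055.3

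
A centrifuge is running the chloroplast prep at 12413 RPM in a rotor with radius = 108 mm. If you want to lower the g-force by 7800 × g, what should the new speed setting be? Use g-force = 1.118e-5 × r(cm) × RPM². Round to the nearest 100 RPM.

r = 108 mm = 10.8 cm
Current RCF = 1.118 × 10⁻⁵ × 10.8 × (12413)² = 1.118 × 10⁻⁵ × 10.8 × 154,082,569 ≈ 18,604.5 × g
Target RCF = 18,604.5 − 7,800 = 10,804.5 × g
N² = 10,804.5 / (12.0744 × 10⁻⁵) = 89,482,707
N ≈ √89,482,707 ≈ 9,459.5

N₂ ≈ 9500 RPM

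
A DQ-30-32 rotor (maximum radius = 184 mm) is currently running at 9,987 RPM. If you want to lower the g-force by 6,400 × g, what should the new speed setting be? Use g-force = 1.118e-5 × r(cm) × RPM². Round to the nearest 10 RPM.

≈ 8280 RPM

r = 184 mm = 18.4 cm
Current RCF = 1.118 × 10⁻⁵ × 18.4 × (9987)² = 1.118 × 10⁻⁵ × 18.4 × 99,740,169 ≈ 20,517.7 × g
Target RCF = 20,517.7 − 6,400 = 14,117.7 × g
N² = 14,117.7 / (20.5712 × 10⁻⁵) = 68,628,471
N ≈ √68,628,471 ≈ 8,284.2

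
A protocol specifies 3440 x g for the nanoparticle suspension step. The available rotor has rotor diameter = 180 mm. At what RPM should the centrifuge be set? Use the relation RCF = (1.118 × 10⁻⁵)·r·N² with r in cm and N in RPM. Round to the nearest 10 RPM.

r = 180 mm / 2 = 90 mm = 9 cm
RCF = 1.118 × 10⁻⁵ × r × N²
3,440 = 1.118 × 10⁻⁵ × 9 × N²
N² = 3,440 / (10.062 × 10⁻⁵) = 34,188,034
N ≈ √34,188,034 ≈ 5,847.1

≈ 5850 RPM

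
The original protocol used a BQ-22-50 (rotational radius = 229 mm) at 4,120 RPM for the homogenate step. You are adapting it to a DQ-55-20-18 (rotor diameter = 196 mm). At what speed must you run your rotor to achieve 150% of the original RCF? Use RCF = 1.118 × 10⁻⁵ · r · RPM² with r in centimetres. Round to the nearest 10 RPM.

Original rotor: r = 229 mm = 22.9 cm
RCF_original = 1.118 × 10⁻⁵ × 22.9 × (4120)² = 1.118 × 10⁻⁵ × 22.9 × 16,974,400 ≈ 4,345.8 × g
Target RCF = 1.5 × 4,345.8 ≈ 6,518.7 × g
Your rotor: r = 196 mm / 2 = 98 mm = 9.8 cm
6,518.7 = 1.118 × 10⁻⁵ × 9.8 × N²
N² = 6,518.7 / (10.9564 × 10⁻⁵) = 59,496,733
N ≈ √59,496,733 ≈ 7,713.4

7710 RPM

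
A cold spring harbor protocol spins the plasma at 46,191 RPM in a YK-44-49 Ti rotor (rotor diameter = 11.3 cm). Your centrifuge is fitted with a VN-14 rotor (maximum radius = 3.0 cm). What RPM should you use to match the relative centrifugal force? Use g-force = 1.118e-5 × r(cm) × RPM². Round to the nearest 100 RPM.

Original rotor: r = 11.3 / 2 = 5.65 cm
RCF_original = 1.118 × 10⁻⁵ × 5.65 × (46191)² = 1.118 × 10⁻⁵ × 5.65 × 2,133,608,481 ≈ 134,773.6 × g
134,773.6 = 1.118 × 10⁻⁵ × 3 × N²
N² = 134,773.6 / (3.354 × 10⁻⁵) = 4,018,294,574
N ≈ √4,018,294,574 ≈ 63,390.0

63400 RPM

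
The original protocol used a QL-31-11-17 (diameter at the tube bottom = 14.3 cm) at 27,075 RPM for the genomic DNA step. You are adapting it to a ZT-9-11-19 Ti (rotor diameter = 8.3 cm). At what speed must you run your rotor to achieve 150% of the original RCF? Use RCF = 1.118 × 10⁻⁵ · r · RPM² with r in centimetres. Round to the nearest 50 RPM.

43550 RPM

Original rotor: r = 14.3 / 2 = 7.15 cm
RCF_original = 1.118 × 10⁻⁵ × 7.15 × (27075)² = 1.118 × 10⁻⁵ × 7.15 × 733,055,625 ≈ 58,598.3 × g
Target RCF = 1.5 × 58,598.3 ≈ 87,897.5 × g
Your rotor: r = 8.3 / 2 = 4.15 cm
87,897.5 = 1.118 × 10⁻⁵ × 4.15 × N²
N² = 87,897.5 / (4.6397 × 10⁻⁵) = 1,894,465,159
N ≈ √1,894,465,159 ≈ 43,525.5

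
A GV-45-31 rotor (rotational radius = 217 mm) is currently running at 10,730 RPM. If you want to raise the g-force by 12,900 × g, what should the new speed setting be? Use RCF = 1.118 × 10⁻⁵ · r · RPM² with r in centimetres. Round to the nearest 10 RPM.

N₂ ≈ 12970 RPM

r = 217 mm = 21.7 cm
Current RCF = 1.118 × 10⁻⁵ × 21.7 × (10730)² = 1.118 × 10⁻⁵ × 21.7 × 115,132,900 ≈ 27,931.9 × g
Target RCF = 27,931.9 + 12,900 = 40,831.9 × g
N² = 40,831.9 / (24.2606 × 10⁻⁵) = 168,305,401
N ≈ √168,305,401 ≈ 12,973.3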